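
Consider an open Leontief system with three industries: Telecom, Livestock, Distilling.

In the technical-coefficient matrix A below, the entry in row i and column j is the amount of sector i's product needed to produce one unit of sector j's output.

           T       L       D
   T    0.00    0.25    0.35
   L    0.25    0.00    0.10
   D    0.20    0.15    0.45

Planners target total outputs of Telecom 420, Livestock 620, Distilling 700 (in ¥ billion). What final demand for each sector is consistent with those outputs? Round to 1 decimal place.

d_T = 20.0, d_L = 445.0, d_D = 208.0

I − A =
  [   1.00    -0.25    -0.35]
  [  -0.25     1.00    -0.10]
  [  -0.20    -0.15     0.55]
d = (I − A) x:
  d_T = (+1.00)·420 + (-0.25)·620 + (-0.35)·700 = 20.0
  d_L = (-0.25)·420 + (+1.00)·620 + (-0.10)·700 = 445.0
  d_D = (-0.20)·420 + (-0.15)·620 + (+0.55)·700 = 208.0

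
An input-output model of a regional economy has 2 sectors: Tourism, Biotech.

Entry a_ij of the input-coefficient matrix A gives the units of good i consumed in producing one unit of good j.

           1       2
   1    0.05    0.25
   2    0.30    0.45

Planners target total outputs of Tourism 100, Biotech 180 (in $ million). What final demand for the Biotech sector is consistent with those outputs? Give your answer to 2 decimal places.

d_2 = 69.00

I − A =
  [   0.95    -0.25]
  [  -0.30     0.55]
d = (I − A) x:
  d_1 = (+0.95)·100 + (-0.25)·180 = 50.00
  d_2 = (-0.30)·100 + (+0.55)·180 = 69.00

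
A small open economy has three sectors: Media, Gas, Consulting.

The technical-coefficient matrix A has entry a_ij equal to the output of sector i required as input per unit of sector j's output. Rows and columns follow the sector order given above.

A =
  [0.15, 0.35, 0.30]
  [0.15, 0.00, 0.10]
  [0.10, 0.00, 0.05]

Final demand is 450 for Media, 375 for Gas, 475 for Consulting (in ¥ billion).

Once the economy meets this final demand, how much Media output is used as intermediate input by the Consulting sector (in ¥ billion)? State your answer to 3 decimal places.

I − A =
  [   0.85    -0.35    -0.30]
  [  -0.15     1.00    -0.10]
  [  -0.10     0.00     0.95]
Cofactors of I−A, C_ij = (−1)^(i+j)·(minor ij) (rows/columns in the sector order above):
  C_11 = (1.00)(0.95) − (-0.10)(0.00) = 0.9500
  C_12 = −[(-0.15)(0.95) − (-0.10)(-0.10)] = 0.1525
  C_13 = (-0.15)(0.00) − (1.00)(-0.10) = 0.1000
  C_21 = −[(-0.35)(0.95) − (-0.30)(0.00)] = 0.3325
  C_22 = (0.85)(0.95) − (-0.30)(-0.10) = 0.7775
  C_23 = −[(0.85)(0.00) − (-0.35)(-0.10)] = 0.0350
  C_31 = (-0.35)(-0.10) − (-0.30)(1.00) = 0.3350
  C_32 = −[(0.85)(-0.10) − (-0.30)(-0.15)] = 0.1300
  C_33 = (0.85)(1.00) − (-0.35)(-0.15) = 0.7975
det(I−A) = Σ_j (I−A)_1j·C_1j = (0.85)(0.9500) + (-0.35)(0.1525) + (-0.30)(0.1000) = 0.724125
adj(I−A) = Cᵀ =
  [ 0.9500   0.3325   0.3350]
  [ 0.1525   0.7775   0.1300]
  [ 0.1000   0.0350   0.7975]
(I − A)⁻¹ = adj(I−A) / det(I−A) ≈
  [   1.3119     0.4592     0.4626]
  [   0.2106     1.0737     0.1795]
  [   0.1381     0.0483     1.1013]
First solve x = (I − A)⁻¹ d = adj(I−A)·d / det(I−A); in particular x_C = (0.1000·450 + 0.0350·375 + 0.7975·475) / 0.724125 = 436.9375 / 0.724125 ≈ 603.40066.
Intermediate flow from M to C: z_MC = a_MC · x_C = 0.30 × 436.9375 / 0.724125 = 131.08125 / 0.724125 ≈ 181.020.

z_MC = 181.020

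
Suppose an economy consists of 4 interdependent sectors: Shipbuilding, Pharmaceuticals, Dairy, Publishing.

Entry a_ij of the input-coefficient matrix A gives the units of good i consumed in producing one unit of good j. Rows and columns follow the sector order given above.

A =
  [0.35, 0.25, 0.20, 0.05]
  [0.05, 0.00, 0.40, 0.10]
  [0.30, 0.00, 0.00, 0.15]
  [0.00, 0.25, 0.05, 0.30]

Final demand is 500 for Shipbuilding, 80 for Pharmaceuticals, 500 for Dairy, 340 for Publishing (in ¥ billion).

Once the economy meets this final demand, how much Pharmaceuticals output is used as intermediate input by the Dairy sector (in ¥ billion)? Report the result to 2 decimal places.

z_23 = 415.01

I − A =
  [   0.65    -0.25    -0.20    -0.05]
  [  -0.05     1.00    -0.40    -0.10]
  [  -0.30     0.00     1.00    -0.15]
  [   0.00    -0.25    -0.05     0.70]
Compute the cofactors C_ij = (−1)^(i+j)·(3×3 minor ij) of I−A; the adjugate is their transpose:
adj(I−A) = Cᵀ =
  [ 0.652500   0.193125   0.213750   0.120000]
  [ 0.120125   0.407375   0.192375   0.108000]
  [ 0.204375   0.080625   0.429375   0.118125]
  [ 0.057500   0.151250   0.099375   0.547500]
det(I−A) = Σ_j (I−A)_1j·C_1j = (0.65)(0.652500) + (-0.25)(0.120125) + (-0.20)(0.204375) + (-0.05)(0.057500) = 0.35034375
(I − A)⁻¹ = adj(I−A) / det(I−A) ≈
  [   1.8625     0.5512     0.6101     0.3425]
  [   0.3429     1.1628     0.5491     0.3083]
  [   0.5834     0.2301     1.2256     0.3372]
  [   0.1641     0.4317     0.2836     1.5628]
First solve x = (I − A)⁻¹ d = adj(I−A)·d / det(I−A); in particular x_3 = (0.204375·500 + 0.080625·80 + 0.429375·500 + 0.118125·340) / 0.35034375 = 363.4875 / 0.35034375 ≈ 1037.5167.
Intermediate flow from 2 to 3: z_23 = a_23 · x_3 = 0.40 × 363.4875 / 0.35034375 = 145.395 / 0.35034375 ≈ 415.01.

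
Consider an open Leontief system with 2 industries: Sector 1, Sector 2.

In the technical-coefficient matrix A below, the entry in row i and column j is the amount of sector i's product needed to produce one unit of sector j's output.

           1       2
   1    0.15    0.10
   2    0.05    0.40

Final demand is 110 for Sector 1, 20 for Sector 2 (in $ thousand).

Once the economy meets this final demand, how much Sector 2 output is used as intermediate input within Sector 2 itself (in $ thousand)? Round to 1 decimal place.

I − A =
  [   0.85    -0.10]
  [  -0.05     0.60]
det(I−A) = (0.85)(0.60) − (-0.10)(-0.05) = 0.5050
adj(I−A) = [[0.60, 0.10], [0.05, 0.85]]
(I − A)⁻¹ = adj(I−A) / det(I−A) ≈
  [   1.1881     0.1980]
  [   0.0990     1.6832]
First solve x = (I − A)⁻¹ d = adj(I−A)·d / det(I−A); in particular x_2 = (0.05·110 + 0.85·20) / 0.5050 = 22.50 / 0.5050 ≈ 44.554.
Intermediate flow from 2 to 2: z_22 = a_22 · x_2 = 0.40 × 22.50 / 0.5050 = 9.00 / 0.5050 ≈ 17.8.

z_22 = 17.8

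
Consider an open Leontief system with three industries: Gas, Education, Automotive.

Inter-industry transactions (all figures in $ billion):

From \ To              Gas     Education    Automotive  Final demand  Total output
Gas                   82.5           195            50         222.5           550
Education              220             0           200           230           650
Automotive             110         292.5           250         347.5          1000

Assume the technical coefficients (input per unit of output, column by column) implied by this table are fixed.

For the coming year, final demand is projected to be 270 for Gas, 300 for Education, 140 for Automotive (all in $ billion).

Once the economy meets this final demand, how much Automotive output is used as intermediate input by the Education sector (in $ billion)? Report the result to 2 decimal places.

Technical coefficients a_ij = z_ij / X_j:
  a_GG = 82.5/550 = 0.15, a_EG = 220/550 = 0.40, a_AG = 110/550 = 0.20
  a_GE = 195/650 = 0.30, a_EE = 0/650 = 0.00, a_AE = 292.5/650 = 0.45
  a_GA = 50/1000 = 0.05, a_EA = 200/1000 = 0.20, a_AA = 250/1000 = 0.25
I − A =
  [   0.85    -0.30    -0.05]
  [  -0.40     1.00    -0.20]
  [  -0.20    -0.45     0.75]
Cofactors of I−A, C_ij = (−1)^(i+j)·(minor ij) (rows/columns in the sector order above):
  C_11 = (1.00)(0.75) − (-0.20)(-0.45) = 0.6600
  C_12 = −[(-0.40)(0.75) − (-0.20)(-0.20)] = 0.3400
  C_13 = (-0.40)(-0.45) − (1.00)(-0.20) = 0.3800
  C_21 = −[(-0.30)(0.75) − (-0.05)(-0.45)] = 0.2475
  C_22 = (0.85)(0.75) − (-0.05)(-0.20) = 0.6275
  C_23 = −[(0.85)(-0.45) − (-0.30)(-0.20)] = 0.4425
  C_31 = (-0.30)(-0.20) − (-0.05)(1.00) = 0.1100
  C_32 = −[(0.85)(-0.20) − (-0.05)(-0.40)] = 0.1900
  C_33 = (0.85)(1.00) − (-0.30)(-0.40) = 0.7300
det(I−A) = Σ_j (I−A)_1j·C_1j = (0.85)(0.6600) + (-0.30)(0.3400) + (-0.05)(0.3800) = 0.4400
adj(I−A) = Cᵀ =
  [ 0.6600   0.2475   0.1100]
  [ 0.3400   0.6275   0.1900]
  [ 0.3800   0.4425   0.7300]
(I − A)⁻¹ = adj(I−A) / det(I−A) ≈
  [   1.5000     0.5625     0.2500]
  [   0.7727     1.4261     0.4318]
  [   0.8636     1.0057     1.6591]
First solve x = (I − A)⁻¹ d = adj(I−A)·d / det(I−A); in particular x_E = (0.3400·270 + 0.6275·300 + 0.1900·140) / 0.4400 = 306.65 / 0.4400 ≈ 696.9318.
Intermediate flow from A to E: z_AE = a_AE · x_E = 0.45 × 306.65 / 0.4400 = 137.9925 / 0.4400 ≈ 313.62.

z_AE = 313.62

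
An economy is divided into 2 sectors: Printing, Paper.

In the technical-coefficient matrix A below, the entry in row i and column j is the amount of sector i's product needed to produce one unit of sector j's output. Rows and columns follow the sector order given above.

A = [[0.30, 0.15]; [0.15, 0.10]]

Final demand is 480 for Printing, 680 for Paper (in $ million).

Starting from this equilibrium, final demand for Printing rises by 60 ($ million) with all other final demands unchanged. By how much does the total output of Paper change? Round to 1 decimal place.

I − A =
  [   0.70    -0.15]
  [  -0.15     0.90]
det(I−A) = (0.70)(0.90) − (-0.15)(-0.15) = 0.6075
adj(I−A) = [[0.90, 0.15], [0.15, 0.70]]
(I − A)⁻¹ = adj(I−A) / det(I−A) ≈
  [   1.4815     0.2469]
  [   0.2469     1.1523]
Δx = (I − A)⁻¹ Δd with Δd having +60 in the Printing component and 0 elsewhere.
So Δx_2 = L_21 · (+60), where L_21 = adj(I−A)_21 / det(I−A) = 0.15 / 0.6075.
Δx_2 = 0.15 × (+60) / 0.6075 = 9.00 / 0.6075 ≈ 14.8.

Δx_2 = 14.8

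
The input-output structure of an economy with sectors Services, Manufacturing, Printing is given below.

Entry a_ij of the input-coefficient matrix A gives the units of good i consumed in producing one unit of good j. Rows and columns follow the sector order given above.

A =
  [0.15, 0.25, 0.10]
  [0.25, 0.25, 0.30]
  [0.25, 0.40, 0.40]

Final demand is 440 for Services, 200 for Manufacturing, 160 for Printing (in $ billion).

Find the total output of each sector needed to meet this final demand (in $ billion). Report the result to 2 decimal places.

x_S = 1059.85, x_M = 1231.71, x_P = 1529.41

I − A =
  [   0.85    -0.25    -0.10]
  [  -0.25     0.75    -0.30]
  [  -0.25    -0.40     0.60]
Cofactors of I−A, C_ij = (−1)^(i+j)·(minor ij) (rows/columns in the sector order above):
  C_11 = (0.75)(0.60) − (-0.30)(-0.40) = 0.3300
  C_12 = −[(-0.25)(0.60) − (-0.30)(-0.25)] = 0.2250
  C_13 = (-0.25)(-0.40) − (0.75)(-0.25) = 0.2875
  C_21 = −[(-0.25)(0.60) − (-0.10)(-0.40)] = 0.1900
  C_22 = (0.85)(0.60) − (-0.10)(-0.25) = 0.4850
  C_23 = −[(0.85)(-0.40) − (-0.25)(-0.25)] = 0.4025
  C_31 = (-0.25)(-0.30) − (-0.10)(0.75) = 0.1500
  C_32 = −[(0.85)(-0.30) − (-0.10)(-0.25)] = 0.2800
  C_33 = (0.85)(0.75) − (-0.25)(-0.25) = 0.5750
det(I−A) = Σ_j (I−A)_1j·C_1j = (0.85)(0.3300) + (-0.25)(0.2250) + (-0.10)(0.2875) = 0.1955
adj(I−A) = Cᵀ =
  [ 0.3300   0.1900   0.1500]
  [ 0.2250   0.4850   0.2800]
  [ 0.2875   0.4025   0.5750]
(I − A)⁻¹ = adj(I−A) / det(I−A) ≈
  [   1.6880     0.9719     0.7673]
  [   1.1509     2.4808     1.4322]
  [   1.4706     2.0588     2.9412]
x = (I − A)⁻¹ d = adj(I−A)·d / det(I−A), with det(I−A) = 0.1955:
  x_S = (0.3300·440 + 0.1900·200 + 0.1500·160) / 0.1955 = 207.20 / 0.1955 ≈ 1059.85
  x_M = (0.2250·440 + 0.4850·200 + 0.2800·160) / 0.1955 = 240.80 / 0.1955 ≈ 1231.71
  x_P = (0.2875·440 + 0.4025·200 + 0.5750·160) / 0.1955 = 299.00 / 0.1955 ≈ 1529.41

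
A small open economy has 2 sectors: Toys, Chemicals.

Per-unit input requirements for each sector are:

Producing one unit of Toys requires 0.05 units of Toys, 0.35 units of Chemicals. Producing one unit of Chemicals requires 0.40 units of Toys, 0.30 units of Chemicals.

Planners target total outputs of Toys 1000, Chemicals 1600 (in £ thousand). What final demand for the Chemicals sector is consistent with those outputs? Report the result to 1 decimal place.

d_2 = 770.0

I − A =
  [   0.95    -0.40]
  [  -0.35     0.70]
d = (I − A) x:
  d_1 = (+0.95)·1000 + (-0.40)·1600 = 310.0
  d_2 = (-0.35)·1000 + (+0.70)·1600 = 770.0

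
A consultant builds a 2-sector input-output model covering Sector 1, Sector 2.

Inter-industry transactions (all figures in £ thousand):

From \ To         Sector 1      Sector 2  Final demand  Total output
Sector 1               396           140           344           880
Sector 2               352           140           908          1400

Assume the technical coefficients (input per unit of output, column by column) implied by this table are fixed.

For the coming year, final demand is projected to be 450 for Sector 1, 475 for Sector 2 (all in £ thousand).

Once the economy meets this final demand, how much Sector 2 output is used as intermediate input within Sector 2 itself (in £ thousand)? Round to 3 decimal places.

Technical coefficients a_ij = z_ij / X_j:
  a_11 = 396/880 = 0.45, a_21 = 352/880 = 0.40
  a_12 = 140/1400 = 0.10, a_22 = 140/1400 = 0.10
I − A =
  [   0.55    -0.10]
  [  -0.40     0.90]
det(I−A) = (0.55)(0.90) − (-0.10)(-0.40) = 0.4550
adj(I−A) = [[0.90, 0.10], [0.40, 0.55]]
(I − A)⁻¹ = adj(I−A) / det(I−A) ≈
  [   1.9780     0.2198]
  [   0.8791     1.2088]
First solve x = (I − A)⁻¹ d = adj(I−A)·d / det(I−A); in particular x_2 = (0.40·450 + 0.55·475) / 0.4550 = 441.25 / 0.4550 ≈ 969.78022.
Intermediate flow from 2 to 2: z_22 = a_22 · x_2 = 0.10 × 441.25 / 0.4550 = 44.125 / 0.4550 ≈ 96.978.

z_22 = 96.978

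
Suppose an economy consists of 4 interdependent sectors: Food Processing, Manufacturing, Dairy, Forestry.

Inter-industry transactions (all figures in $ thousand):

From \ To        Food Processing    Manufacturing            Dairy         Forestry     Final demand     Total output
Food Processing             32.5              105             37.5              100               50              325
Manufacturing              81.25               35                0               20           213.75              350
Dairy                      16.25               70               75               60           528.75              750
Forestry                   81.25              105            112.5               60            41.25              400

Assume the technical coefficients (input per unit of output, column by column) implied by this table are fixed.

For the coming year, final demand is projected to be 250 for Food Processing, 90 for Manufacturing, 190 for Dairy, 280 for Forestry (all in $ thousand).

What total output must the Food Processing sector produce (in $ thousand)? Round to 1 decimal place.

x_1 = 592.8

Technical coefficients a_ij = z_ij / X_j:
  a_11 = 32.5/325 = 0.10, a_21 = 81.25/325 = 0.25, a_31 = 16.25/325 = 0.05, a_41 = 81.25/325 = 0.25
  a_12 = 105/350 = 0.30, a_22 = 35/350 = 0.10, a_32 = 70/350 = 0.20, a_42 = 105/350 = 0.30
  a_13 = 37.5/750 = 0.05, a_23 = 0/750 = 0.00, a_33 = 75/750 = 0.10, a_43 = 112.5/750 = 0.15
  a_14 = 100/400 = 0.25, a_24 = 20/400 = 0.05, a_34 = 60/400 = 0.15, a_44 = 60/400 = 0.15
I − A =
  [   0.90    -0.30    -0.05    -0.25]
  [  -0.25     0.90     0.00    -0.05]
  [  -0.05    -0.20     0.90    -0.15]
  [  -0.25    -0.30    -0.15     0.85]
Compute the cofactors C_ij = (−1)^(i+j)·(3×3 minor ij) of I−A; the adjugate is their transpose:
adj(I−A) = Cᵀ =
  [ 0.653250   0.308500   0.073500   0.223250]
  [ 0.197250   0.606125   0.027375   0.098500]
  [ 0.127500   0.208750   0.532500   0.143750]
  [ 0.284250   0.341500   0.125250   0.656750]
det(I−A) = Σ_j (I−A)_1j·C_1j = (0.90)(0.653250) + (-0.30)(0.197250) + (-0.05)(0.127500) + (-0.25)(0.284250) = 0.4513125
(I − A)⁻¹ = adj(I−A) / det(I−A) ≈
  [   1.4474     0.6836     0.1629     0.4947]
  [   0.4371     1.3430     0.0607     0.2183]
  [   0.2825     0.4625     1.1799     0.3185]
  [   0.6298     0.7567     0.2775     1.4552]
x = (I − A)⁻¹ d = adj(I−A)·d / det(I−A), with det(I−A) = 0.4513125:
  x_1 = (0.653250·250 + 0.308500·90 + 0.073500·190 + 0.223250·280) / 0.4513125 = 267.5525 / 0.4513125 ≈ 592.8
  x_2 = (0.197250·250 + 0.606125·90 + 0.027375·190 + 0.098500·280) / 0.4513125 = 136.645 / 0.4513125 ≈ 302.8
  x_3 = (0.127500·250 + 0.208750·90 + 0.532500·190 + 0.143750·280) / 0.4513125 = 192.0875 / 0.4513125 ≈ 425.6
  x_4 = (0.284250·250 + 0.341500·90 + 0.125250·190 + 0.656750·280) / 0.4513125 = 309.485 / 0.4513125 ≈ 685.7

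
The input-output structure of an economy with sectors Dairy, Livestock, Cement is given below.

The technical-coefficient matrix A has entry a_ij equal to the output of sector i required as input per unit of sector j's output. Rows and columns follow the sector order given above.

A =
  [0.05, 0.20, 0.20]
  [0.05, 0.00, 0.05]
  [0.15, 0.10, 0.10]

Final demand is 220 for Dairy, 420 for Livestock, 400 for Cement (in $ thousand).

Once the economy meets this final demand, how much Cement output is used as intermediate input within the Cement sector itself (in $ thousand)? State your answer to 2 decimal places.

z_CC = 57.20

I − A =
  [   0.95    -0.20    -0.20]
  [  -0.05     1.00    -0.05]
  [  -0.15    -0.10     0.90]
Cofactors of I−A, C_ij = (−1)^(i+j)·(minor ij) (rows/columns in the sector order above):
  C_11 = (1.00)(0.90) − (-0.05)(-0.10) = 0.8950
  C_12 = −[(-0.05)(0.90) − (-0.05)(-0.15)] = 0.0525
  C_13 = (-0.05)(-0.10) − (1.00)(-0.15) = 0.1550
  C_21 = −[(-0.20)(0.90) − (-0.20)(-0.10)] = 0.2000
  C_22 = (0.95)(0.90) − (-0.20)(-0.15) = 0.8250
  C_23 = −[(0.95)(-0.10) − (-0.20)(-0.15)] = 0.1250
  C_31 = (-0.20)(-0.05) − (-0.20)(1.00) = 0.2100
  C_32 = −[(0.95)(-0.05) − (-0.20)(-0.05)] = 0.0575
  C_33 = (0.95)(1.00) − (-0.20)(-0.05) = 0.9400
det(I−A) = Σ_j (I−A)_1j·C_1j = (0.95)(0.8950) + (-0.20)(0.0525) + (-0.20)(0.1550) = 0.80875
adj(I−A) = Cᵀ =
  [ 0.8950   0.2000   0.2100]
  [ 0.0525   0.8250   0.0575]
  [ 0.1550   0.1250   0.9400]
(I − A)⁻¹ = adj(I−A) / det(I−A) ≈
  [   1.1066     0.2473     0.2597]
  [   0.0649     1.0201     0.0711]
  [   0.1917     0.1546     1.1623]
First solve x = (I − A)⁻¹ d = adj(I−A)·d / det(I−A); in particular x_C = (0.1550·220 + 0.1250·420 + 0.9400·400) / 0.80875 = 462.60 / 0.80875 ≈ 571.9938.
Intermediate flow from C to C: z_CC = a_CC · x_C = 0.10 × 462.60 / 0.80875 = 46.26 / 0.80875 ≈ 57.20.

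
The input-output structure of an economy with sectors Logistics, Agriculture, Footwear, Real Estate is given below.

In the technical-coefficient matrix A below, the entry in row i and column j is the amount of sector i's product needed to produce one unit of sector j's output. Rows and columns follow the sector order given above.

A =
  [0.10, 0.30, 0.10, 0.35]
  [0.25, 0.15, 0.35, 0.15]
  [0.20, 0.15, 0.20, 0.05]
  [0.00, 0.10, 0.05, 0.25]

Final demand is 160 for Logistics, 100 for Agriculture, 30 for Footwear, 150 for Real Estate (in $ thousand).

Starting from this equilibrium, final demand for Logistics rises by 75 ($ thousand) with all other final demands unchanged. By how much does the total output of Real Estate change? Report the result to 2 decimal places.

Δx_R = 8.79

I − A =
  [   0.90    -0.30    -0.10    -0.35]
  [  -0.25     0.85    -0.35    -0.15]
  [  -0.20    -0.15     0.80    -0.05]
  [   0.00    -0.10    -0.05     0.75]
Compute the cofactors C_ij = (−1)^(i+j)·(3×3 minor ij) of I−A; the adjugate is their transpose:
adj(I−A) = Cᵀ =
  [ 0.453625   0.221625   0.170375   0.267375]
  [ 0.203375   0.519250   0.266125   0.216500]
  [ 0.153875   0.157750   0.495250   0.136375]
  [ 0.037375   0.079750   0.068500   0.463000]
det(I−A) = Σ_j (I−A)_1j·C_1j = (0.90)(0.453625) + (-0.30)(0.203375) + (-0.10)(0.153875) + (-0.35)(0.037375) = 0.31878125
(I − A)⁻¹ = adj(I−A) / det(I−A) ≈
  [   1.4230     0.6952     0.5345     0.8387]
  [   0.6380     1.6289     0.8348     0.6791]
  [   0.4827     0.4949     1.5536     0.4278]
  [   0.1172     0.2502     0.2149     1.4524]
Δx = (I − A)⁻¹ Δd with Δd having +75 in the Logistics component and 0 elsewhere.
So Δx_R = L_RL · (+75), where L_RL = adj(I−A)_RL / det(I−A) = 0.037375 / 0.31878125.
Δx_R = 0.037375 × (+75) / 0.31878125 = 2.803125 / 0.31878125 ≈ 8.79.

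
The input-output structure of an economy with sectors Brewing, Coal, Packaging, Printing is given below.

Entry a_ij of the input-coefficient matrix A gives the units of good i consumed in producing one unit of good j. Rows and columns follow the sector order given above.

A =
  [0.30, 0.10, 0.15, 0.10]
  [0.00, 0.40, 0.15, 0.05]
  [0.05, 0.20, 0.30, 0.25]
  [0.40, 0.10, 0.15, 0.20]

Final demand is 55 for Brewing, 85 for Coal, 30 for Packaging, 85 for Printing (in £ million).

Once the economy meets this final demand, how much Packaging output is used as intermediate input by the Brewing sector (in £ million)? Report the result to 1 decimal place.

I − A =
  [   0.70    -0.10    -0.15    -0.10]
  [   0.00     0.60    -0.15    -0.05]
  [  -0.05    -0.20     0.70    -0.25]
  [  -0.40    -0.10    -0.15     0.80]
Compute the cofactors C_ij = (−1)^(i+j)·(3×3 minor ij) of I−A; the adjugate is their transpose:
adj(I−A) = Cᵀ =
  [ 0.280750   0.090000   0.094500   0.070250]
  [ 0.035375   0.316000   0.086250   0.051125]
  [ 0.087750   0.136000   0.306500   0.115250]
  [ 0.161250   0.110000   0.115500   0.267750]
det(I−A) = Σ_j (I−A)_1j·C_1j = (0.70)(0.280750) + (-0.10)(0.035375) + (-0.15)(0.087750) + (-0.10)(0.161250) = 0.1637
(I − A)⁻¹ = adj(I−A) / det(I−A) ≈
  [   1.7150     0.5498     0.5773     0.4291]
  [   0.2161     1.9304     0.5269     0.3123]
  [   0.5360     0.8308     1.8723     0.7040]
  [   0.9850     0.6720     0.7056     1.6356]
First solve x = (I − A)⁻¹ d = adj(I−A)·d / det(I−A); in particular x_1 = (0.280750·55 + 0.090000·85 + 0.094500·30 + 0.070250·85) / 0.1637 = 31.8975 / 0.1637 ≈ 194.853.
Intermediate flow from 3 to 1: z_31 = a_31 · x_1 = 0.05 × 31.8975 / 0.1637 = 1.594875 / 0.1637 ≈ 9.7.

z_31 = 9.7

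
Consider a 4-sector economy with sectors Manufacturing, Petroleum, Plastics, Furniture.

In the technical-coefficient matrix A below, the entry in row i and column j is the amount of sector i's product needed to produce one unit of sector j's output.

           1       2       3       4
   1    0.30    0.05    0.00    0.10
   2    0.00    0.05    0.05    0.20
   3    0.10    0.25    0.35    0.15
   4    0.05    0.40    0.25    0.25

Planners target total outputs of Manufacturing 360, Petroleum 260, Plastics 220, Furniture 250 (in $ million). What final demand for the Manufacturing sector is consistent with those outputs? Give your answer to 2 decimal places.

I − A =
  [   0.70    -0.05     0.00    -0.10]
  [   0.00     0.95    -0.05    -0.20]
  [  -0.10    -0.25     0.65    -0.15]
  [  -0.05    -0.40    -0.25     0.75]
d = (I − A) x:
  d_1 = (+0.70)·360 + (-0.05)·260 + (+0.00)·220 + (-0.10)·250 = 214.00
  d_2 = (+0.00)·360 + (+0.95)·260 + (-0.05)·220 + (-0.20)·250 = 186.00
  d_3 = (-0.10)·360 + (-0.25)·260 + (+0.65)·220 + (-0.15)·250 = 4.50
  d_4 = (-0.05)·360 + (-0.40)·260 + (-0.25)·220 + (+0.75)·250 = 10.50

d_1 = 214.00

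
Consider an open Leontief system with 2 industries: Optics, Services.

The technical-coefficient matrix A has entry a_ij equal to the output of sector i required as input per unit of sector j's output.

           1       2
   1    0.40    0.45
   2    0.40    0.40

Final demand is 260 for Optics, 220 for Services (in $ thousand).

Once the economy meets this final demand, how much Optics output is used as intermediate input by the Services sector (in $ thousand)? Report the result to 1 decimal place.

z_12 = 590.0

I − A =
  [   0.60    -0.45]
  [  -0.40     0.60]
det(I−A) = (0.60)(0.60) − (-0.45)(-0.40) = 0.1800
adj(I−A) = [[0.60, 0.45], [0.40, 0.60]]
(I − A)⁻¹ = adj(I−A) / det(I−A) ≈
  [   3.3333     2.5000]
  [   2.2222     3.3333]
First solve x = (I − A)⁻¹ d = adj(I−A)·d / det(I−A); in particular x_2 = (0.40·260 + 0.60·220) / 0.1800 = 236.00 / 0.1800 ≈ 1311.111.
Intermediate flow from 1 to 2: z_12 = a_12 · x_2 = 0.45 × 236.00 / 0.1800 = 106.20 / 0.1800 = 590.0.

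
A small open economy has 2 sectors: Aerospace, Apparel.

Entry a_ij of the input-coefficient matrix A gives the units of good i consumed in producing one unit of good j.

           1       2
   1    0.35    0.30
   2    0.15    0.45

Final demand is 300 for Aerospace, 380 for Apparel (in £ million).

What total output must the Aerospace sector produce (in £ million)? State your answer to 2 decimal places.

I − A =
  [   0.65    -0.30]
  [  -0.15     0.55]
det(I−A) = (0.65)(0.55) − (-0.30)(-0.15) = 0.3125
adj(I−A) = [[0.55, 0.30], [0.15, 0.65]]
(I − A)⁻¹ = adj(I−A) / det(I−A) ≈
  [   1.7600     0.9600]
  [   0.4800     2.0800]
x = (I − A)⁻¹ d = adj(I−A)·d / det(I−A), with det(I−A) = 0.3125:
  x_1 = (0.55·300 + 0.30·380) / 0.3125 = 279.00 / 0.3125 = 892.80
  x_2 = (0.15·300 + 0.65·380) / 0.3125 = 292.00 / 0.3125 = 934.40

x_1 = 892.80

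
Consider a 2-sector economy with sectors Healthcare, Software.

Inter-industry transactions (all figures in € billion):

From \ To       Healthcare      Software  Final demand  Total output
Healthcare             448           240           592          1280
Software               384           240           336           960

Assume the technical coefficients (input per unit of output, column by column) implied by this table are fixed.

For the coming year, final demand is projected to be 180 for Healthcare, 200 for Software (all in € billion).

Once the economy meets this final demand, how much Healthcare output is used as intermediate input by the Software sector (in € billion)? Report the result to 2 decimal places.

Technical coefficients a_ij = z_ij / X_j:
  a_11 = 448/1280 = 0.35, a_21 = 384/1280 = 0.30
  a_12 = 240/960 = 0.25, a_22 = 240/960 = 0.25
I − A =
  [   0.65    -0.25]
  [  -0.30     0.75]
det(I−A) = (0.65)(0.75) − (-0.25)(-0.30) = 0.4125
adj(I−A) = [[0.75, 0.25], [0.30, 0.65]]
(I − A)⁻¹ = adj(I−A) / det(I−A) ≈
  [   1.8182     0.6061]
  [   0.7273     1.5758]
First solve x = (I − A)⁻¹ d = adj(I−A)·d / det(I−A); in particular x_2 = (0.30·180 + 0.65·200) / 0.4125 = 184.00 / 0.4125 ≈ 446.0606.
Intermediate flow from 1 to 2: z_12 = a_12 · x_2 = 0.25 × 184.00 / 0.4125 = 46.00 / 0.4125 ≈ 111.52.

z_12 = 111.52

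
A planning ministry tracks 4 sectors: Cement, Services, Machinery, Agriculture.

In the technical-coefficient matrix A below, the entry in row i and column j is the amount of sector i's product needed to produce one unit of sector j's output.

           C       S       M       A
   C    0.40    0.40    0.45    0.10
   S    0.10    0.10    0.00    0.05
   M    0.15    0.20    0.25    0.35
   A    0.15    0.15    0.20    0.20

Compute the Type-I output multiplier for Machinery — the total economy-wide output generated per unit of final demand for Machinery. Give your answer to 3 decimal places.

m_M = 5.714

I − A =
  [   0.60    -0.40    -0.45    -0.10]
  [  -0.10     0.90     0.00    -0.05]
  [  -0.15    -0.20     0.75    -0.35]
  [  -0.15    -0.15    -0.20     0.80]
Compute the cofactors C_ij = (−1)^(i+j)·(3×3 minor ij) of I−A; the adjugate is their transpose:
adj(I−A) = Cᵀ =
  [ 0.469375   0.322875   0.342625   0.228750]
  [ 0.060125   0.226125   0.047375   0.042375]
  [ 0.176875   0.195750   0.377500   0.199500]
  [ 0.143500   0.151875   0.167500   0.305250]
det(I−A) = Σ_j (I−A)_1j·C_1j = (0.60)(0.469375) + (-0.40)(0.060125) + (-0.45)(0.176875) + (-0.10)(0.143500) = 0.16363125
(I − A)⁻¹ = adj(I−A) / det(I−A) ≈
  [   2.8685     1.9732     2.0939     1.3980]
  [   0.3674     1.3819     0.2895     0.2590]
  [   1.0809     1.1963     2.3070     1.2192]
  [   0.8770     0.9282     1.0236     1.8655]
The output multiplier for sector j is the column-j sum of the Leontief inverse (I − A)⁻¹ = adj(I−A) / det(I−A).
Column M of adj(I−A): (0.342625, 0.047375, 0.377500, 0.167500); det(I−A) = 0.16363125.
m_M = (0.342625 + 0.047375 + 0.377500 + 0.167500) / 0.16363125 = 0.935 / 0.16363125 ≈ 5.714.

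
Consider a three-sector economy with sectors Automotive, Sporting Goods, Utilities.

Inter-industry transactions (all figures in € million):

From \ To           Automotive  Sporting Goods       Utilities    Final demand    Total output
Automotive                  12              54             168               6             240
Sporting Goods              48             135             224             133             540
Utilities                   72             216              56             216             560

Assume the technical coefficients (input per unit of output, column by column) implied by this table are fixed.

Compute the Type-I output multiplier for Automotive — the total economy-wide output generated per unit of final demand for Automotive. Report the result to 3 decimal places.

Technical coefficients a_ij = z_ij / X_j:
  a_11 = 12/240 = 0.05, a_21 = 48/240 = 0.20, a_31 = 72/240 = 0.30
  a_12 = 54/540 = 0.10, a_22 = 135/540 = 0.25, a_32 = 216/540 = 0.40
  a_13 = 168/560 = 0.30, a_23 = 224/560 = 0.40, a_33 = 56/560 = 0.10
I − A =
  [   0.95    -0.10    -0.30]
  [  -0.20     0.75    -0.40]
  [  -0.30    -0.40     0.90]
Cofactors of I−A, C_ij = (−1)^(i+j)·(minor ij) (rows/columns in the sector order above):
  C_11 = (0.75)(0.90) − (-0.40)(-0.40) = 0.5150
  C_12 = −[(-0.20)(0.90) − (-0.40)(-0.30)] = 0.3000
  C_13 = (-0.20)(-0.40) − (0.75)(-0.30) = 0.3050
  C_21 = −[(-0.10)(0.90) − (-0.30)(-0.40)] = 0.2100
  C_22 = (0.95)(0.90) − (-0.30)(-0.30) = 0.7650
  C_23 = −[(0.95)(-0.40) − (-0.10)(-0.30)] = 0.4100
  C_31 = (-0.10)(-0.40) − (-0.30)(0.75) = 0.2650
  C_32 = −[(0.95)(-0.40) − (-0.30)(-0.20)] = 0.4400
  C_33 = (0.95)(0.75) − (-0.10)(-0.20) = 0.6925
det(I−A) = Σ_j (I−A)_1j·C_1j = (0.95)(0.5150) + (-0.10)(0.3000) + (-0.30)(0.3050) = 0.36775
adj(I−A) = Cᵀ =
  [ 0.5150   0.2100   0.2650]
  [ 0.3000   0.7650   0.4400]
  [ 0.3050   0.4100   0.6925]
(I − A)⁻¹ = adj(I−A) / det(I−A) ≈
  [   1.4004     0.5710     0.7206]
  [   0.8158     2.0802     1.1965]
  [   0.8294     1.1149     1.8831]
The output multiplier for sector j is the column-j sum of the Leontief inverse (I − A)⁻¹ = adj(I−A) / det(I−A).
Column 1 of adj(I−A): (0.5150, 0.3000, 0.3050); det(I−A) = 0.36775.
m_1 = (0.5150 + 0.3000 + 0.3050) / 0.36775 = 1.12 / 0.36775 ≈ 3.046.

m_1 = 3.046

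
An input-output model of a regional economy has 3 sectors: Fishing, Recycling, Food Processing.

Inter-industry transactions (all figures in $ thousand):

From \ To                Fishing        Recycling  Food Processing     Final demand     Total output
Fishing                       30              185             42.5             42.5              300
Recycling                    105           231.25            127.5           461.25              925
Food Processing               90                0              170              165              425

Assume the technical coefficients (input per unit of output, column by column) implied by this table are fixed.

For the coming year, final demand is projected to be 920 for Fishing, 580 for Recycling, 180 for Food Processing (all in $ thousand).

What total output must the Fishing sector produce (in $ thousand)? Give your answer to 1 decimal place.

Technical coefficients a_ij = z_ij / X_j:
  a_11 = 30/300 = 0.10, a_21 = 105/300 = 0.35, a_31 = 90/300 = 0.30
  a_12 = 185/925 = 0.20, a_22 = 231.25/925 = 0.25, a_32 = 0/925 = 0.00
  a_13 = 42.5/425 = 0.10, a_23 = 127.5/425 = 0.30, a_33 = 170/425 = 0.40
I − A =
  [   0.90    -0.20    -0.10]
  [  -0.35     0.75    -0.30]
  [  -0.30     0.00     0.60]
Cofactors of I−A, C_ij = (−1)^(i+j)·(minor ij) (rows/columns in the sector order above):
  C_11 = (0.75)(0.60) − (-0.30)(0.00) = 0.4500
  C_12 = −[(-0.35)(0.60) − (-0.30)(-0.30)] = 0.3000
  C_13 = (-0.35)(0.00) − (0.75)(-0.30) = 0.2250
  C_21 = −[(-0.20)(0.60) − (-0.10)(0.00)] = 0.1200
  C_22 = (0.90)(0.60) − (-0.10)(-0.30) = 0.5100
  C_23 = −[(0.90)(0.00) − (-0.20)(-0.30)] = 0.0600
  C_31 = (-0.20)(-0.30) − (-0.10)(0.75) = 0.1350
  C_32 = −[(0.90)(-0.30) − (-0.10)(-0.35)] = 0.3050
  C_33 = (0.90)(0.75) − (-0.20)(-0.35) = 0.6050
det(I−A) = Σ_j (I−A)_1j·C_1j = (0.90)(0.4500) + (-0.20)(0.3000) + (-0.10)(0.2250) = 0.3225
adj(I−A) = Cᵀ =
  [ 0.4500   0.1200   0.1350]
  [ 0.3000   0.5100   0.3050]
  [ 0.2250   0.0600   0.6050]
(I − A)⁻¹ = adj(I−A) / det(I−A) ≈
  [   1.3953     0.3721     0.4186]
  [   0.9302     1.5814     0.9457]
  [   0.6977     0.1860     1.8760]
x = (I − A)⁻¹ d = adj(I−A)·d / det(I−A), with det(I−A) = 0.3225:
  x_1 = (0.4500·920 + 0.1200·580 + 0.1350·180) / 0.3225 = 507.90 / 0.3225 ≈ 1574.9
  x_2 = (0.3000·920 + 0.5100·580 + 0.3050·180) / 0.3225 = 626.70 / 0.3225 ≈ 1943.3
  x_3 = (0.2250·920 + 0.0600·580 + 0.6050·180) / 0.3225 = 350.70 / 0.3225 ≈ 1087.4

x_1 = 1574.9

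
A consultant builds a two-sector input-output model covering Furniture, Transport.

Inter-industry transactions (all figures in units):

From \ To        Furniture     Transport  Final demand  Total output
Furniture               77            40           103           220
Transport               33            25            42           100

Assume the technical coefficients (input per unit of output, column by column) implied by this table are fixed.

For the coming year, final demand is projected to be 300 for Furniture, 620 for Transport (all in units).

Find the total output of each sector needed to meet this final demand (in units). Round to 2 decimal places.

Technical coefficients a_ij = z_ij / X_j:
  a_FF = 77/220 = 0.35, a_TF = 33/220 = 0.15
  a_FT = 40/100 = 0.40, a_TT = 25/100 = 0.25
I − A =
  [   0.65    -0.40]
  [  -0.15     0.75]
det(I−A) = (0.65)(0.75) − (-0.40)(-0.15) = 0.4275
adj(I−A) = [[0.75, 0.40], [0.15, 0.65]]
(I − A)⁻¹ = adj(I−A) / det(I−A) ≈
  [   1.7544     0.9357]
  [   0.3509     1.5205]
x = (I − A)⁻¹ d = adj(I−A)·d / det(I−A), with det(I−A) = 0.4275:
  x_F = (0.75·300 + 0.40·620) / 0.4275 = 473.00 / 0.4275 ≈ 1106.43
  x_T = (0.15·300 + 0.65·620) / 0.4275 = 448.00 / 0.4275 ≈ 1047.95

x_F = 1106.43, x_T = 1047.95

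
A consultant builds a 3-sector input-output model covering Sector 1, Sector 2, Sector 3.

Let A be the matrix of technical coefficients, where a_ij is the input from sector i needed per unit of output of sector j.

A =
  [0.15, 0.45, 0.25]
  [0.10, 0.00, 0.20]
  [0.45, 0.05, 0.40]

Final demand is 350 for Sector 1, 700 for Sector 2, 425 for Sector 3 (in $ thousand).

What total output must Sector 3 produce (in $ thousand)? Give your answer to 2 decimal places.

I − A =
  [   0.85    -0.45    -0.25]
  [  -0.10     1.00    -0.20]
  [  -0.45    -0.05     0.60]
Cofactors of I−A, C_ij = (−1)^(i+j)·(minor ij) (rows/columns in the sector order above):
  C_11 = (1.00)(0.60) − (-0.20)(-0.05) = 0.5900
  C_12 = −[(-0.10)(0.60) − (-0.20)(-0.45)] = 0.1500
  C_13 = (-0.10)(-0.05) − (1.00)(-0.45) = 0.4550
  C_21 = −[(-0.45)(0.60) − (-0.25)(-0.05)] = 0.2825
  C_22 = (0.85)(0.60) − (-0.25)(-0.45) = 0.3975
  C_23 = −[(0.85)(-0.05) − (-0.45)(-0.45)] = 0.2450
  C_31 = (-0.45)(-0.20) − (-0.25)(1.00) = 0.3400
  C_32 = −[(0.85)(-0.20) − (-0.25)(-0.10)] = 0.1950
  C_33 = (0.85)(1.00) − (-0.45)(-0.10) = 0.8050
det(I−A) = Σ_j (I−A)_1j·C_1j = (0.85)(0.5900) + (-0.45)(0.1500) + (-0.25)(0.4550) = 0.32025
adj(I−A) = Cᵀ =
  [ 0.5900   0.2825   0.3400]
  [ 0.1500   0.3975   0.1950]
  [ 0.4550   0.2450   0.8050]
(I − A)⁻¹ = adj(I−A) / det(I−A) ≈
  [   1.8423     0.8821     1.0617]
  [   0.4684     1.2412     0.6089]
  [   1.4208     0.7650     2.5137]
x = (I − A)⁻¹ d = adj(I−A)·d / det(I−A), with det(I−A) = 0.32025:
  x_1 = (0.5900·350 + 0.2825·700 + 0.3400·425) / 0.32025 = 548.75 / 0.32025 ≈ 1713.51
  x_2 = (0.1500·350 + 0.3975·700 + 0.1950·425) / 0.32025 = 413.625 / 0.32025 ≈ 1291.57
  x_3 = (0.4550·350 + 0.2450·700 + 0.8050·425) / 0.32025 = 672.875 / 0.32025 ≈ 2101.09

x_3 = 2101.09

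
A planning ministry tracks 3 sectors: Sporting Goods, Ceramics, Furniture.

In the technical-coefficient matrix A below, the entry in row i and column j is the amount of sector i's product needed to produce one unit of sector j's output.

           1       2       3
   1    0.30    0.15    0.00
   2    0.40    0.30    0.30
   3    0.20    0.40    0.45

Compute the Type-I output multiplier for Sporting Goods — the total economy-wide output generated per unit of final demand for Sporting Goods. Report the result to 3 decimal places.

I − A =
  [   0.70    -0.15     0.00]
  [  -0.40     0.70    -0.30]
  [  -0.20    -0.40     0.55]
Cofactors of I−A, C_ij = (−1)^(i+j)·(minor ij) (rows/columns in the sector order above):
  C_11 = (0.70)(0.55) − (-0.30)(-0.40) = 0.2650
  C_12 = −[(-0.40)(0.55) − (-0.30)(-0.20)] = 0.2800
  C_13 = (-0.40)(-0.40) − (0.70)(-0.20) = 0.3000
  C_21 = −[(-0.15)(0.55) − (0.00)(-0.40)] = 0.0825
  C_22 = (0.70)(0.55) − (0.00)(-0.20) = 0.3850
  C_23 = −[(0.70)(-0.40) − (-0.15)(-0.20)] = 0.3100
  C_31 = (-0.15)(-0.30) − (0.00)(0.70) = 0.0450
  C_32 = −[(0.70)(-0.30) − (0.00)(-0.40)] = 0.2100
  C_33 = (0.70)(0.70) − (-0.15)(-0.40) = 0.4300
det(I−A) = Σ_j (I−A)_1j·C_1j = (0.70)(0.2650) + (-0.15)(0.2800) + (0.00)(0.3000) = 0.1435
adj(I−A) = Cᵀ =
  [ 0.2650   0.0825   0.0450]
  [ 0.2800   0.3850   0.2100]
  [ 0.3000   0.3100   0.4300]
(I − A)⁻¹ = adj(I−A) / det(I−A) ≈
  [   1.8467     0.5749     0.3136]
  [   1.9512     2.6829     1.4634]
  [   2.0906     2.1603     2.9965]
The output multiplier for sector j is the column-j sum of the Leontief inverse (I − A)⁻¹ = adj(I−A) / det(I−A).
Column 1 of adj(I−A): (0.2650, 0.2800, 0.3000); det(I−A) = 0.1435.
m_1 = (0.2650 + 0.2800 + 0.3000) / 0.1435 = 0.845 / 0.1435 ≈ 5.889.

m_1 = 5.889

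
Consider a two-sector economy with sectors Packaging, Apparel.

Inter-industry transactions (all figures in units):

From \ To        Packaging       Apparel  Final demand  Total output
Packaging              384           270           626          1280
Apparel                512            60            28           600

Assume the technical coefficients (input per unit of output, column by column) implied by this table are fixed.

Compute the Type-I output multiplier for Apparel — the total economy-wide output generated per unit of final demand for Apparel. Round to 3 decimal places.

Technical coefficients a_ij = z_ij / X_j:
  a_11 = 384/1280 = 0.30, a_21 = 512/1280 = 0.40
  a_12 = 270/600 = 0.45, a_22 = 60/600 = 0.10
I − A =
  [   0.70    -0.45]
  [  -0.40     0.90]
det(I−A) = (0.70)(0.90) − (-0.45)(-0.40) = 0.4500
adj(I−A) = [[0.90, 0.45], [0.40, 0.70]]
(I − A)⁻¹ = adj(I−A) / det(I−A) ≈
  [   2.0000     1.0000]
  [   0.8889     1.5556]
The output multiplier for sector j is the column-j sum of the Leontief inverse (I − A)⁻¹ = adj(I−A) / det(I−A).
Column 2 of adj(I−A): (0.45, 0.70); det(I−A) = 0.4500.
m_2 = (0.45 + 0.70) / 0.4500 = 1.15 / 0.4500 ≈ 2.556.

m_2 = 2.556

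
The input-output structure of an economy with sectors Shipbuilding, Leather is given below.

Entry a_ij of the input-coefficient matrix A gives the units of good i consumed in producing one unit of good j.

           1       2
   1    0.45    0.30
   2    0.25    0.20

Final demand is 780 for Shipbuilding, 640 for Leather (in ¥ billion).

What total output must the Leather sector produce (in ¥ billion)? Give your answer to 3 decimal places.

x_2 = 1498.630

I − A =
  [   0.55    -0.30]
  [  -0.25     0.80]
det(I−A) = (0.55)(0.80) − (-0.30)(-0.25) = 0.3650
adj(I−A) = [[0.80, 0.30], [0.25, 0.55]]
(I − A)⁻¹ = adj(I−A) / det(I−A) ≈
  [   2.1918     0.8219]
  [   0.6849     1.5068]
x = (I − A)⁻¹ d = adj(I−A)·d / det(I−A), with det(I−A) = 0.3650:
  x_1 = (0.80·780 + 0.30·640) / 0.3650 = 816.00 / 0.3650 ≈ 2235.616
  x_2 = (0.25·780 + 0.55·640) / 0.3650 = 547.00 / 0.3650 ≈ 1498.630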